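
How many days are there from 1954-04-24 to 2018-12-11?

From April 24, 1954 to April 24, 2018: 64 years, of which 16 contain a Feb 29 — 48×365 + 16×366 = 23376 days.
(2000 is a leap year (divisible by 400).)
April 2018: 30 − 24 = 6 days remain.
Then May (31), June (30), July (31), August (31), September (30), October (31), November (30): 31 + 30 + 31 + 31 + 30 + 31 + 30 = 214 days.
December 1–11, 2018: 11 days.
Residual: 231 days.
Total: 23607 days.

23607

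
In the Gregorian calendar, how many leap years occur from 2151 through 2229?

Years divisible by 4: 2152, 2156, …, 2228 — 20 in all.
Of these, 2200 is divisible by 100 but not 400, so not leap.
Leap years: 20 − 1 = 19.

19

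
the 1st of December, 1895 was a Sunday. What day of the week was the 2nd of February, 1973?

Day-of-year of December 1, 1895: 335.
Day-of-year of February 2, 1973: 33.
1895 has 365 days, so 365 − 335 = 30 days remain in 1895.
Full years 1896–1972: 58 common + 19 leap = 58×365 + 19×366 = 28124 days.
Total: 30 + 28124 + 33 = 28187 days.
28187 mod 7 = 5, so 5 days after Sunday is Friday.

Friday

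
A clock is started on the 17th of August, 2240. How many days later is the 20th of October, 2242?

August 2240: 31 − 17 = 14 days remain.
Then 25 full months totalling 760 days.
October 1–20, 2242: 20 days.
Total: 14 + 760 + 20 = 794 days.

794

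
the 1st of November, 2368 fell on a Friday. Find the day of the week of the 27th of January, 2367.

Friday

Count forward from the earlier date (January 27, 2367) to the later (November 1, 2368):
Day-of-year of January 27, 2367: 27.
Day-of-year of November 1, 2368: 306.
2367 has 365 days, so 365 − 27 = 338 days remain in 2367.
Total: 338 + 306 = 644 days.
644 is a multiple of 7, so the 27th of January, 2367 falls on the same weekday: Friday.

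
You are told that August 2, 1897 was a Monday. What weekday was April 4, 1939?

From August 2, 1897 to August 2, 1938: 41 years, of which 9 contain a Feb 29 — 32×365 + 9×366 = 14974 days.
(1900 is not a leap year (divisible by 100 but not 400).)
August 1938: 31 − 2 = 29 days remain.
Then September (30), October (31), November (30), December (31), January (31), February 1939 (28), March (31): 30 + 31 + 30 + 31 + 31 + 28 + 31 = 212 days.
April 1–4, 1939: 4 days.
Residual: 245 days.
Total: 15219 days.
15219 mod 7 = 1, so 1 day after Monday is Tuesday.

Tuesday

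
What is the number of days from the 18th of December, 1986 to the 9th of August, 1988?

600

December 18, 1986 → December 18, 1987: 365 days.
December 1987: 31 − 18 = 13 days remain.
Then January (31), February 1988 (29), March (31), April (30), May (31), June (30), July (31): 31 + 29 + 31 + 30 + 31 + 30 + 31 = 213 days.
August 1–9, 1988: 9 days.
Residual: 235 days.
Total: 600 days.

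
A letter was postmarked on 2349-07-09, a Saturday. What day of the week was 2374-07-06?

From July 9, 2349 to July 9, 2373: 24 years, of which 6 contain a Feb 29 — 18×365 + 6×366 = 8766 days.
July 2373: 31 − 9 = 22 days remain.
Then 11 full months totalling 334 days.
July 1–6, 2374: 6 days.
Residual: 362 days.
Total: 9128 days.
9128 is a multiple of 7, so 2374-07-06 falls on the same weekday: Saturday.

Saturday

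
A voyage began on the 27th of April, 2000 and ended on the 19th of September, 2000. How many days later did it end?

April 2000: 30 − 27 = 3 days remain.
Then May (31), June (30), July (31), August (31): 31 + 30 + 31 + 31 = 123 days.
September 1–19, 2000: 19 days.
Total: 3 + 123 + 19 = 145 days.

145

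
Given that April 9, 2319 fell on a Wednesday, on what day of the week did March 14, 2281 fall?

Monday

Count forward from the earlier date (March 14, 2281) to the later (April 9, 2319):
From March 14, 2281 to March 14, 2319: 38 years, of which 8 contain a Feb 29 — 30×365 + 8×366 = 13878 days.
(2300 is not a leap year (divisible by 100 but not 400).)
March 2319: 31 − 14 = 17 days remain.
April 1–9, 2319: 9 days.
Residual: 26 days.
Total: 13904 days.
13904 mod 7 = 2, so 2 days before Wednesday is Monday.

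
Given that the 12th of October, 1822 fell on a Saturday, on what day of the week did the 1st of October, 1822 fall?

Tuesday

Count forward from the earlier date (October 1, 1822) to the later (October 12, 1822):
Within October 1822: 12 − 1 = 11 days.
11 mod 7 = 4, so 4 days before Saturday is Tuesday.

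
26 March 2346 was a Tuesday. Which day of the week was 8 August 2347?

March 26, 2346 → March 26, 2347: 365 days.
March 2347: 31 − 26 = 5 days remain.
Then April (30), May (31), June (30), July (31): 30 + 31 + 30 + 31 = 122 days.
August 1–8, 2347: 8 days.
Residual: 135 days.
Total: 500 days.
500 mod 7 = 3, so 3 days after Tuesday is Friday.

Friday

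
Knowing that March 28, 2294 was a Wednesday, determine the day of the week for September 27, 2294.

Thursday

March 2294: 31 − 28 = 3 days remain.
Then April (30), May (31), June (30), July (31), August (31): 30 + 31 + 30 + 31 + 31 = 153 days.
September 1–27, 2294: 27 days.
Total: 3 + 153 + 27 = 183 days.
183 mod 7 = 1, so 1 day after Wednesday is Thursday.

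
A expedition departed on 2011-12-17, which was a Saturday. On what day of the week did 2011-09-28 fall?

Wednesday

Count forward from the earlier date (September 28, 2011) to the later (December 17, 2011):
September 2011: 30 − 28 = 2 days remain.
Then October (31), November (30): 31 + 30 = 61 days.
December 1–17, 2011: 17 days.
Total: 2 + 61 + 17 = 80 days.
80 mod 7 = 3, so 3 days before Saturday is Wednesday.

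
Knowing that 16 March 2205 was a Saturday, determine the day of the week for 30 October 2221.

Tuesday

Day-of-year of March 16, 2205: 75.
Day-of-year of October 30, 2221: 303.
2205 has 365 days, so 365 − 75 = 290 days remain in 2205.
Full years 2206–2220: 11 common + 4 leap = 11×365 + 4×366 = 5479 days.
Total: 290 + 5479 + 303 = 6072 days.
6072 mod 7 = 3, so 3 days after Saturday is Tuesday.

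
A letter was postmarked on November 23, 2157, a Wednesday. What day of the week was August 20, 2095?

Count forward from the earlier date (August 20, 2095) to the later (November 23, 2157):
Day-of-year of August 20, 2095: 232.
Day-of-year of November 23, 2157: 327.
2095 has 365 days, so 365 − 232 = 133 days remain in 2095.
Full years 2096–2156: 46 common + 15 leap = 46×365 + 15×366 = 22280 days.
Total: 133 + 22280 + 327 = 22740 days.
22740 mod 7 = 4, so 4 days before Wednesday is Saturday.

Saturday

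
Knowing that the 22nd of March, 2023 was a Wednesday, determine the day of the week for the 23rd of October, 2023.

March 2023: 31 − 22 = 9 days remain.
Then April (30), May (31), June (30), July (31), August (31), September (30): 30 + 31 + 30 + 31 + 31 + 30 = 183 days.
October 1–23, 2023: 23 days.
Total: 9 + 183 + 23 = 215 days.
215 mod 7 = 5, so 5 days after Wednesday is Monday.

Monday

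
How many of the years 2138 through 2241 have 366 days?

25

Years divisible by 4: 2140, 2144, …, 2240 — 26 in all.
Of these, 2200 is divisible by 100 but not 400, so not leap.
Leap years: 26 − 1 = 25.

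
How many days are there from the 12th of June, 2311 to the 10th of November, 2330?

From June 12, 2311 to June 12, 2330: 19 years, of which 5 contain a Feb 29 — 14×365 + 5×366 = 6940 days.
June 2330: 30 − 12 = 18 days remain.
Then July (31), August (31), September (30), October (31): 31 + 31 + 30 + 31 = 123 days.
November 1–10, 2330: 10 days.
Residual: 151 days.
Total: 7091 days.

7091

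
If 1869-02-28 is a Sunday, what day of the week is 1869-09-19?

Sunday

February 1869: 28 − 28 = 0 days remain (1869 is not a leap year, so February has 28 days).
Then March (31), April (30), May (31), June (30), July (31), August (31): 31 + 30 + 31 + 30 + 31 + 31 = 184 days.
September 1–19, 1869: 19 days.
Total: 0 + 184 + 19 = 203 days.
203 is a multiple of 7, so 1869-09-19 falls on the same weekday: Sunday.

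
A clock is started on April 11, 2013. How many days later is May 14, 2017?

Day-of-year of April 11, 2013: 101.
Day-of-year of May 14, 2017: 134.
2013 has 365 days, so 365 − 101 = 264 days remain in 2013.
Full years: 2014: 365; 2015: 365; 2016: 366. Sum = 1096.
Total: 264 + 1096 + 134 = 1494 days.

1494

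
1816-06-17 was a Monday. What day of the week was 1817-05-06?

June 1816: 30 − 17 = 13 days remain.
Then 10 full months totalling 304 days.
May 1–6, 1817: 6 days.
Total: 13 + 304 + 6 = 323 days.
323 mod 7 = 1, so 1 day after Monday is Tuesday.

Tuesday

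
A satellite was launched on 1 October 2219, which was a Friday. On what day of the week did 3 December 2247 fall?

Friday

Day-of-year of October 1, 2219: 274.
Day-of-year of December 3, 2247: 337.
2219 has 365 days, so 365 − 274 = 91 days remain in 2219.
Full years 2220–2246: 20 common + 7 leap = 20×365 + 7×366 = 9862 days.
Total: 91 + 9862 + 337 = 10290 days.
10290 is a multiple of 7, so 3 December 2247 falls on the same weekday: Friday.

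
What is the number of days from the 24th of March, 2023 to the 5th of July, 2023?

March 2023: 31 − 24 = 7 days remain.
Then April (30), May (31), June (30): 30 + 31 + 30 = 91 days.
July 1–5, 2023: 5 days.
Total: 7 + 91 + 5 = 103 days.

103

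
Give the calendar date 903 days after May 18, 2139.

November 6, 2141

Count 903 days after May 18, 2139:
May 18, 2139 → May 18, 2140: 366 days (2140 is a leap year).
May 18, 2140 → May 18, 2141: 365 days.
May 2141: 31 − 18 = 13 days remain.
Then June (30), July (31), August (31), September (30), October (31): 30 + 31 + 31 + 30 + 31 = 153 days.
November 1–6, 2141: 6 days.
Residual: 172 days.
Total: 903 days.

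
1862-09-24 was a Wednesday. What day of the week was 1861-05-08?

Count forward from the earlier date (May 8, 1861) to the later (September 24, 1862):
Day-of-year of May 8, 1861: 128.
Day-of-year of September 24, 1862: 267.
1861 has 365 days, so 365 − 128 = 237 days remain in 1861.
Total: 237 + 267 = 504 days.
504 is a multiple of 7, so 1861-05-08 falls on the same weekday: Wednesday.

Wednesday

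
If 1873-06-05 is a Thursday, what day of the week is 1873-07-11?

Friday

June 1873: 30 − 5 = 25 days remain.
July 1–11, 1873: 11 days.
Total: 25 + 11 = 36 days.
36 mod 7 = 1, so 1 day after Thursday is Friday.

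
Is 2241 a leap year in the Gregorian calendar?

No

2241 is not a leap year.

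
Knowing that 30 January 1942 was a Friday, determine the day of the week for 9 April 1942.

Thursday

January 1942: 31 − 30 = 1 day remains.
Then February 1942 (28), March (31): 28 + 31 = 59 days.
April 1–9, 1942: 9 days.
Total: 1 + 59 + 9 = 69 days.
69 mod 7 = 6, so 6 days after Friday is Thursday.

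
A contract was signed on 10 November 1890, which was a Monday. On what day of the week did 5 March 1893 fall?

Sunday

Day-of-year of November 10, 1890: 314.
Day-of-year of March 5, 1893: 64.
1890 has 365 days, so 365 − 314 = 51 days remain in 1890.
Full years: 1891: 365; 1892: 366. Sum = 731.
Total: 51 + 731 + 64 = 846 days.
846 mod 7 = 6, so 6 days after Monday is Sunday.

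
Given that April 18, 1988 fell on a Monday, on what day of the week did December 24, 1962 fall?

Monday

Count forward from the earlier date (December 24, 1962) to the later (April 18, 1988):
Day-of-year of December 24, 1962: 358.
Day-of-year of April 18, 1988: 109.
1962 has 365 days, so 365 − 358 = 7 days remain in 1962.
Full years 1963–1987: 19 common + 6 leap = 19×365 + 6×366 = 9131 days.
Total: 7 + 9131 + 109 = 9247 days.
9247 is a multiple of 7, so December 24, 1962 falls on the same weekday: Monday.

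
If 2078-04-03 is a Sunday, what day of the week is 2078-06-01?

April 2078: 30 − 3 = 27 days remain.
Then May (31): 31 days.
June 1, 2078: 1 day.
Total: 27 + 31 + 1 = 59 days.
59 mod 7 = 3, so 3 days after Sunday is Wednesday.

Wednesday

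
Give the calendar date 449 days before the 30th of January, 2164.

the 7th of November, 2162

Count 449 days before January 30, 2164:
November 7, 2162 → November 7, 2163: 365 days.
November 2163: 30 − 7 = 23 days remain.
Then December (31): 31 days.
January 1–30, 2164: 30 days.
Residual: 84 days.
Total: 449 days.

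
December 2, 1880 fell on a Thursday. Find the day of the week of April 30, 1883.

Day-of-year of December 2, 1880: 337.
Day-of-year of April 30, 1883: 120.
1880 has 366 days, so 366 − 337 = 29 days remain in 1880.
Full years: 1881: 365; 1882: 365. Sum = 730.
Total: 29 + 730 + 120 = 879 days.
879 mod 7 = 4, so 4 days after Thursday is Monday.

Monday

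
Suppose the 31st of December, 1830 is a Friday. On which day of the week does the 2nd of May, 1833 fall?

Thursday

Day-of-year of December 31, 1830: 365.
Day-of-year of May 2, 1833: 122.
1830 has 365 days, so 365 − 365 = 0 days remain in 1830.
Full years: 1831: 365; 1832: 366. Sum = 731.
Total: 0 + 731 + 122 = 853 days.
853 mod 7 = 6, so 6 days after Friday is Thursday.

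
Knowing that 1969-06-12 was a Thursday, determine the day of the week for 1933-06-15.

Thursday

Count forward from the earlier date (June 15, 1933) to the later (June 12, 1969):
From June 15, 1933 to June 15, 1968: 35 years, of which 9 contain a Feb 29 — 26×365 + 9×366 = 12784 days.
June 1968: 30 − 15 = 15 days remain.
Then 11 full months totalling 335 days.
June 1–12, 1969: 12 days.
Residual: 362 days.
Total: 13146 days.
13146 is a multiple of 7, so 1933-06-15 falls on the same weekday: Thursday.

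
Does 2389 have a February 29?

2389 is not a leap year.

No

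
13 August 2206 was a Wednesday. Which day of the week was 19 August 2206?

Within August 2206: 19 − 13 = 6 days.
6 mod 7 = 6, so 6 days after Wednesday is Tuesday.

Tuesday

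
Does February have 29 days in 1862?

1862 is not a leap year.

No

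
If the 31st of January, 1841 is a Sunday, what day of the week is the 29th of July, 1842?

Friday

January 31, 1841 → January 31, 1842: 365 days.
January 1842: 31 − 31 = 0 days remain.
Then February 1842 (28), March (31), April (30), May (31), June (30): 28 + 31 + 30 + 31 + 30 = 150 days.
July 1–29, 1842: 29 days.
Residual: 179 days.
Total: 544 days.
544 mod 7 = 5, so 5 days after Sunday is Friday.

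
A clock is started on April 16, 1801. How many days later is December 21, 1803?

979

Day-of-year of April 16, 1801: 106.
Day-of-year of December 21, 1803: 355.
1801 has 365 days, so 365 − 106 = 259 days remain in 1801.
Full years: 1802: 365. Sum = 365.
Total: 259 + 365 + 355 = 979 days.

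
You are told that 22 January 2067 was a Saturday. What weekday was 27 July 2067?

January 2067: 31 − 22 = 9 days remain.
Then February 2067 (28), March (31), April (30), May (31), June (30): 28 + 31 + 30 + 31 + 30 = 150 days.
July 1–27, 2067: 27 days.
Total: 9 + 150 + 27 = 186 days.
186 mod 7 = 4, so 4 days after Saturday is Wednesday.

Wednesday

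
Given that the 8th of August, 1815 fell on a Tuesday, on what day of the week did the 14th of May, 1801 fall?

Count forward from the earlier date (May 14, 1801) to the later (August 8, 1815):
Day-of-year of May 14, 1801: 134.
Day-of-year of August 8, 1815: 220.
1801 has 365 days, so 365 − 134 = 231 days remain in 1801.
Full years 1802–1814: 10 common + 3 leap = 10×365 + 3×366 = 4748 days.
Total: 231 + 4748 + 220 = 5199 days.
5199 mod 7 = 5, so 5 days before Tuesday is Thursday.

Thursday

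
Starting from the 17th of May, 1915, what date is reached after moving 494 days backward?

the 8th of January, 1914

Count 494 days before May 17, 1915:
January 8, 1914 → January 8, 1915: 365 days.
January 1915: 31 − 8 = 23 days remain.
Then February 1915 (28), March (31), April (30): 28 + 31 + 30 = 89 days.
May 1–17, 1915: 17 days.
Residual: 129 days.
Total: 494 days.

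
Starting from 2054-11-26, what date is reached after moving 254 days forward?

2055-08-07

Count 254 days after November 26, 2054:
November 2054: 30 − 26 = 4 days remain.
Then December (31), January (31), February 2055 (28), March (31), April (30), May (31), June (30), July (31): 31 + 31 + 28 + 31 + 30 + 31 + 30 + 31 = 243 days.
August 1–7, 2055: 7 days.
Total: 4 + 243 + 7 = 254 days.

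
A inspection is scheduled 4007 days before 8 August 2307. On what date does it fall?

17 August 2296

Count 4007 days before August 8, 2307:
From August 17, 2296 to August 17, 2306: 10 years, of which 1 contains a Feb 29 — 9×365 + 1×366 = 3651 days.
(2300 is not a leap year (divisible by 100 but not 400).)
August 2306: 31 − 17 = 14 days remain.
Then 11 full months totalling 334 days.
August 1–8, 2307: 8 days.
Residual: 356 days.
Total: 4007 days.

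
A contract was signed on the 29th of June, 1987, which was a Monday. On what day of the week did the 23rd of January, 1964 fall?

Thursday

Count forward from the earlier date (January 23, 1964) to the later (June 29, 1987):
From January 23, 1964 to January 23, 1987: 23 years, of which 6 contain a Feb 29 — 17×365 + 6×366 = 8401 days.
January 1987: 31 − 23 = 8 days remain.
Then February 1987 (28), March (31), April (30), May (31): 28 + 31 + 30 + 31 = 120 days.
June 1–29, 1987: 29 days.
Residual: 157 days.
Total: 8558 days.
8558 mod 7 = 4, so 4 days before Monday is Thursday.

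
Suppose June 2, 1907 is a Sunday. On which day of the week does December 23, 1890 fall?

Tuesday

Count forward from the earlier date (December 23, 1890) to the later (June 2, 1907):
Day-of-year of December 23, 1890: 357.
Day-of-year of June 2, 1907: 153.
1890 has 365 days, so 365 − 357 = 8 days remain in 1890.
Full years 1891–1906: 13 common + 3 leap = 13×365 + 3×366 = 5843 days.
Total: 8 + 5843 + 153 = 6004 days.
6004 mod 7 = 5, so 5 days before Sunday is Tuesday.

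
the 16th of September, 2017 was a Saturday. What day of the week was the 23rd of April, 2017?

Count forward from the earlier date (April 23, 2017) to the later (September 16, 2017):
April 2017: 30 − 23 = 7 days remain.
Then May (31), June (30), July (31), August (31): 31 + 30 + 31 + 31 = 123 days.
September 1–16, 2017: 16 days.
Total: 7 + 123 + 16 = 146 days.
146 mod 7 = 6, so 6 days before Saturday is Sunday.

Sunday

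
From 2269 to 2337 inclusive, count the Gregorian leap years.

Years divisible by 4: 2272, 2276, …, 2336 — 17 in all.
Of these, 2300 is divisible by 100 but not 400, so not leap.
Leap years: 17 − 1 = 16.

16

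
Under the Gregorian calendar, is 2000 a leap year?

Yes

2000 is a leap year (divisible by 400).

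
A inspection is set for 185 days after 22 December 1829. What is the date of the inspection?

25 June 1830

Count 185 days after December 22, 1829:
Day-of-year of December 22, 1829: 356.
Day-of-year of June 25, 1830: 176.
1829 has 365 days, so 365 − 356 = 9 days remain in 1829.
Total: 9 + 176 = 185 days.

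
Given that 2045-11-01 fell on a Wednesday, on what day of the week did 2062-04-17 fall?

Day-of-year of November 1, 2045: 305.
Day-of-year of April 17, 2062: 107.
2045 has 365 days, so 365 − 305 = 60 days remain in 2045.
Full years 2046–2061: 12 common + 4 leap = 12×365 + 4×366 = 5844 days.
Total: 60 + 5844 + 107 = 6011 days.
6011 mod 7 = 5, so 5 days after Wednesday is Monday.

Monday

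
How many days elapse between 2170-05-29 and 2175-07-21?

1879

May 29, 2170 → May 29, 2171: 365 days.
May 29, 2171 → May 29, 2172: 366 days (2172 is a leap year).
May 29, 2172 → May 29, 2173: 365 days.
May 29, 2173 → May 29, 2174: 365 days.
May 29, 2174 → May 29, 2175: 365 days.
May 2175: 31 − 29 = 2 days remain.
Then June (30): 30 days.
July 1–21, 2175: 21 days.
Residual: 53 days.
Total: 1879 days.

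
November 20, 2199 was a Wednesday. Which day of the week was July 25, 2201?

November 20, 2199 → November 20, 2200: 365 days (2200 is not a leap year (divisible by 100 but not 400)).
November 2200: 30 − 20 = 10 days remain.
Then December (31), January (31), February 2201 (28), March (31), April (30), May (31), June (30): 31 + 31 + 28 + 31 + 30 + 31 + 30 = 212 days.
July 1–25, 2201: 25 days.
Residual: 247 days.
Total: 612 days.
612 mod 7 = 3, so 3 days after Wednesday is Saturday.

Saturday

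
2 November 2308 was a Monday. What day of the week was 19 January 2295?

Count forward from the earlier date (January 19, 2295) to the later (November 2, 2308):
Day-of-year of January 19, 2295: 19.
Day-of-year of November 2, 2308: 307.
2295 has 365 days, so 365 − 19 = 346 days remain in 2295.
Full years 2296–2307: 10 common + 2 leap = 10×365 + 2×366 = 4382 days.
Total: 346 + 4382 + 307 = 5035 days.
5035 mod 7 = 2, so 2 days before Monday is Saturday.

Saturday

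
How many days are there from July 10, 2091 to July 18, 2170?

Day-of-year of July 10, 2091: 191.
Day-of-year of July 18, 2170: 199.
2091 has 365 days, so 365 − 191 = 174 days remain in 2091.
Full years 2092–2169: 59 common + 19 leap = 59×365 + 19×366 = 28489 days.
Total: 174 + 28489 + 199 = 28862 days.

28862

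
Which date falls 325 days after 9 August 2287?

29 June 2288

Count 325 days after August 9, 2287:
August 2287: 31 − 9 = 22 days remain.
Then 9 full months totalling 274 days.
June 1–29, 2288: 29 days.
Total: 22 + 274 + 29 = 325 days.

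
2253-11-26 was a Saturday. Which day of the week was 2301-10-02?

From November 26, 2253 to November 26, 2300: 47 years, of which 11 contain a Feb 29 — 36×365 + 11×366 = 17166 days.
(2300 is not a leap year (divisible by 100 but not 400).)
November 2300: 30 − 26 = 4 days remain.
Then 10 full months totalling 304 days.
October 1–2, 2301: 2 days.
Residual: 310 days.
Total: 17476 days.
17476 mod 7 = 4, so 4 days after Saturday is Wednesday.

Wednesday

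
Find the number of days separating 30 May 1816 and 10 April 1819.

1045

May 30, 1816 → May 30, 1817: 365 days.
May 30, 1817 → May 30, 1818: 365 days.
May 1818: 31 − 30 = 1 day remains.
Then 10 full months totalling 304 days.
April 1–10, 1819: 10 days.
Residual: 315 days.
Total: 1045 days.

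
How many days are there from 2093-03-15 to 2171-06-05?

Day-of-year of March 15, 2093: 74.
Day-of-year of June 5, 2171: 156.
2093 has 365 days, so 365 − 74 = 291 days remain in 2093.
Full years 2094–2170: 59 common + 18 leap = 59×365 + 18×366 = 28123 days.
Total: 291 + 28123 + 156 = 28570 days.

28570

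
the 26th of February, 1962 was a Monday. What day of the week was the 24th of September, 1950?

Count forward from the earlier date (September 24, 1950) to the later (February 26, 1962):
From September 24, 1950 to September 24, 1961: 11 years, of which 3 contain a Feb 29 — 8×365 + 3×366 = 4018 days.
September 1961: 30 − 24 = 6 days remain.
Then October (31), November (30), December (31), January (31): 31 + 30 + 31 + 31 = 123 days.
February 1–26, 1962: 26 days (1962 is not a leap year).
Residual: 155 days.
Total: 4173 days.
4173 mod 7 = 1, so 1 day before Monday is Sunday.

Sunday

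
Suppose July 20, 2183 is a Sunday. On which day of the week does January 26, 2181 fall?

Friday

Count forward from the earlier date (January 26, 2181) to the later (July 20, 2183):
Day-of-year of January 26, 2181: 26.
Day-of-year of July 20, 2183: 201.
2181 has 365 days, so 365 − 26 = 339 days remain in 2181.
Full years: 2182: 365. Sum = 365.
Total: 339 + 365 + 201 = 905 days.
905 mod 7 = 2, so 2 days before Sunday is Friday.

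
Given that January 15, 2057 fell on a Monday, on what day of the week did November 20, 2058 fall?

January 15, 2057 → January 15, 2058: 365 days.
January 2058: 31 − 15 = 16 days remain.
Then 9 full months totalling 273 days.
November 1–20, 2058: 20 days.
Residual: 309 days.
Total: 674 days.
674 mod 7 = 2, so 2 days after Monday is Wednesday.

Wednesday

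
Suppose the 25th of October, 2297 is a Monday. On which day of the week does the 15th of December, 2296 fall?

Count forward from the earlier date (December 15, 2296) to the later (October 25, 2297):
December 2296: 31 − 15 = 16 days remain.
Then 9 full months totalling 273 days.
October 1–25, 2297: 25 days.
Total: 16 + 273 + 25 = 314 days.
314 mod 7 = 6, so 6 days before Monday is Tuesday.

Tuesday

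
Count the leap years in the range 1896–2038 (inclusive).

35

Years divisible by 4: 1896, 1900, …, 2036 — 36 in all.
Of these, 1900 is divisible by 100 but not 400, so not leap.
2000 is divisible by 400, so still leap.
Leap years: 36 − 1 = 35.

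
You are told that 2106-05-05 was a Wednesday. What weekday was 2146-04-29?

Friday

From May 5, 2106 to May 5, 2145: 39 years, of which 10 contain a Feb 29 — 29×365 + 10×366 = 14245 days.
May 2145: 31 − 5 = 26 days remain.
Then 10 full months totalling 304 days.
April 1–29, 2146: 29 days.
Residual: 359 days.
Total: 14604 days.
14604 mod 7 = 2, so 2 days after Wednesday is Friday.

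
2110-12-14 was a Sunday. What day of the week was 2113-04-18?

Tuesday

December 14, 2110 → December 14, 2111: 365 days.
December 14, 2111 → December 14, 2112: 366 days (2112 is a leap year).
December 2112: 31 − 14 = 17 days remain.
Then January (31), February 2113 (28), March (31): 31 + 28 + 31 = 90 days.
April 1–18, 2113: 18 days.
Residual: 125 days.
Total: 856 days.
856 mod 7 = 2, so 2 days after Sunday is Tuesday.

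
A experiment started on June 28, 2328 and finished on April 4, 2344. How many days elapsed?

5759

From June 28, 2328 to June 28, 2343: 15 years, of which 3 contain a Feb 29 — 12×365 + 3×366 = 5478 days.
June 2343: 30 − 28 = 2 days remain.
Then 9 full months totalling 275 days.
April 1–4, 2344: 4 days.
Residual: 281 days.
Total: 5759 days.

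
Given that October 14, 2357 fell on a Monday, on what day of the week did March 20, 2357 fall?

Wednesday

Count forward from the earlier date (March 20, 2357) to the later (October 14, 2357):
March 2357: 31 − 20 = 11 days remain.
Then April (30), May (31), June (30), July (31), August (31), September (30): 30 + 31 + 30 + 31 + 31 + 30 = 183 days.
October 1–14, 2357: 14 days.
Total: 11 + 183 + 14 = 208 days.
208 mod 7 = 5, so 5 days before Monday is Wednesday.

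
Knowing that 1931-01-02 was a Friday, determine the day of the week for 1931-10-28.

January 1931: 31 − 2 = 29 days remain.
Then February 1931 (28), March (31), April (30), May (31), June (30), July (31), August (31), September (30): 28 + 31 + 30 + 31 + 30 + 31 + 31 + 30 = 242 days.
October 1–28, 1931: 28 days.
Total: 29 + 242 + 28 = 299 days.
299 mod 7 = 5, so 5 days after Friday is Wednesday.

Wednesday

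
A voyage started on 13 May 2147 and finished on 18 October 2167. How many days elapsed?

7463

From May 13, 2147 to May 13, 2167: 20 years, of which 5 contain a Feb 29 — 15×365 + 5×366 = 7305 days.
May 2167: 31 − 13 = 18 days remain.
Then June (30), July (31), August (31), September (30): 30 + 31 + 31 + 30 = 122 days.
October 1–18, 2167: 18 days.
Residual: 158 days.
Total: 7463 days.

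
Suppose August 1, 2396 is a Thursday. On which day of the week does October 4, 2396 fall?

August 2396: 31 − 1 = 30 days remain.
Then September (30): 30 days.
October 1–4, 2396: 4 days.
Total: 30 + 30 + 4 = 64 days.
64 mod 7 = 1, so 1 day after Thursday is Friday.

Friday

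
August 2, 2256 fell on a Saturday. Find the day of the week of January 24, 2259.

August 2, 2256 → August 2, 2257: 365 days.
August 2, 2257 → August 2, 2258: 365 days.
August 2258: 31 − 2 = 29 days remain.
Then September (30), October (31), November (30), December (31): 30 + 31 + 30 + 31 = 122 days.
January 1–24, 2259: 24 days.
Residual: 175 days.
Total: 905 days.
905 mod 7 = 2, so 2 days after Saturday is Monday.

Monday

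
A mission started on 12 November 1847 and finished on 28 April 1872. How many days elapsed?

Day-of-year of November 12, 1847: 316.
Day-of-year of April 28, 1872: 119.
1847 has 365 days, so 365 − 316 = 49 days remain in 1847.
Full years 1848–1871: 18 common + 6 leap = 18×365 + 6×366 = 8766 days.
Total: 49 + 8766 + 119 = 8934 days.

8934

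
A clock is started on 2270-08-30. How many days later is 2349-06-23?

28786

Day-of-year of August 30, 2270: 242.
Day-of-year of June 23, 2349: 174.
2270 has 365 days, so 365 − 242 = 123 days remain in 2270.
Full years 2271–2348: 59 common + 19 leap = 59×365 + 19×366 = 28489 days.
Total: 123 + 28489 + 174 = 28786 days.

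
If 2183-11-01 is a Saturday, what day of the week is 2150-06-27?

Count forward from the earlier date (June 27, 2150) to the later (November 1, 2183):
From June 27, 2150 to June 27, 2183: 33 years, of which 8 contain a Feb 29 — 25×365 + 8×366 = 12053 days.
June 2183: 30 − 27 = 3 days remain.
Then July (31), August (31), September (30), October (31): 31 + 31 + 30 + 31 = 123 days.
November 1, 2183: 1 day.
Residual: 127 days.
Total: 12180 days.
12180 is a multiple of 7, so 2150-06-27 falls on the same weekday: Saturday.

Saturday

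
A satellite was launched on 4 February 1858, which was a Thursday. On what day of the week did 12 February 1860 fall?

February 4, 1858 → February 4, 1859: 365 days.
February 4, 1859 → February 4, 1860: 365 days.
Within February 1860: 12 − 4 = 8 days.
Total: 738 days.
738 mod 7 = 3, so 3 days after Thursday is Sunday.

Sunday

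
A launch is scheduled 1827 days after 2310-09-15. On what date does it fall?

2315-09-16

Count 1827 days after September 15, 2310:
September 15, 2310 → September 15, 2311: 365 days.
September 15, 2311 → September 15, 2312: 366 days (2312 is a leap year).
September 15, 2312 → September 15, 2313: 365 days.
September 15, 2313 → September 15, 2314: 365 days.
September 15, 2314 → September 15, 2315: 365 days.
Within September 2315: 16 − 15 = 1 day.
Total: 1827 days.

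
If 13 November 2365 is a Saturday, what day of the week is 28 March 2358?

Count forward from the earlier date (March 28, 2358) to the later (November 13, 2365):
From March 28, 2358 to March 28, 2365: 7 years, of which 2 contain a Feb 29 — 5×365 + 2×366 = 2557 days.
March 2365: 31 − 28 = 3 days remain.
Then April (30), May (31), June (30), July (31), August (31), September (30), October (31): 30 + 31 + 30 + 31 + 31 + 30 + 31 = 214 days.
November 1–13, 2365: 13 days.
Residual: 230 days.
Total: 2787 days.
2787 mod 7 = 1, so 1 day before Saturday is Friday.

Friday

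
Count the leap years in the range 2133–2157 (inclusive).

6

Years divisible by 4 in [2133, 2157]: 2136, 2140, 2144, 2148, 2152, 2156.
No century exceptions apply. Count: 6.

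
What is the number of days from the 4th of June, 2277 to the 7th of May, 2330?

Day-of-year of June 4, 2277: 155.
Day-of-year of May 7, 2330: 127.
2277 has 365 days, so 365 − 155 = 210 days remain in 2277.
Full years 2278–2329: 40 common + 12 leap = 40×365 + 12×366 = 18992 days.
Total: 210 + 18992 + 127 = 19329 days.

19329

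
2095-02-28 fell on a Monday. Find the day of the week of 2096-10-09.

February 2095: 28 − 28 = 0 days remain (2095 is not a leap year, so February has 28 days).
Then 19 full months totalling 580 days.
October 1–9, 2096: 9 days.
Total: 0 + 580 + 9 = 589 days.
589 mod 7 = 1, so 1 day after Monday is Tuesday.

Tuesday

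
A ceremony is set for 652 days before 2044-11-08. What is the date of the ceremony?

2043-01-26

Count 652 days before November 8, 2044:
January 2043: 31 − 26 = 5 days remain.
Then 21 full months totalling 639 days.
November 1–8, 2044: 8 days.
Total: 5 + 639 + 8 = 652 days.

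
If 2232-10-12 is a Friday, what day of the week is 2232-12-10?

October 2232: 31 − 12 = 19 days remain.
Then November (30): 30 days.
December 1–10, 2232: 10 days.
Total: 19 + 30 + 10 = 59 days.
59 mod 7 = 3, so 3 days after Friday is Monday.

Monday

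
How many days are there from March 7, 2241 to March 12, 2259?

6579

From March 7, 2241 to March 7, 2259: 18 years, of which 4 contain a Feb 29 — 14×365 + 4×366 = 6574 days.
Within March 2259: 12 − 7 = 5 days.
Total: 6579 days.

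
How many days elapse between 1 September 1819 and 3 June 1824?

1737

Day-of-year of September 1, 1819: 244.
Day-of-year of June 3, 1824: 155.
1819 has 365 days, so 365 − 244 = 121 days remain in 1819.
Full years: 1820: 366; 1821: 365; 1822: 365; 1823: 365. Sum = 1461.
Total: 121 + 1461 + 155 = 1737 days.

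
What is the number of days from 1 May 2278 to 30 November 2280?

944

May 2278: 31 − 1 = 30 days remain.
Then 29 full months totalling 884 days.
November 1–30, 2280: 30 days.
Total: 30 + 884 + 30 = 944 days.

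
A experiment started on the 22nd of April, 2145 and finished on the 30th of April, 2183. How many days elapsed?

13887

Day-of-year of April 22, 2145: 112.
Day-of-year of April 30, 2183: 120.
2145 has 365 days, so 365 − 112 = 253 days remain in 2145.
Full years 2146–2182: 28 common + 9 leap = 28×365 + 9×366 = 13514 days.
Total: 253 + 13514 + 120 = 13887 days.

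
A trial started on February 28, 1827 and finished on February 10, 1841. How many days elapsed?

From February 28, 1827 to February 28, 1840: 13 years, of which 3 contain a Feb 29 — 10×365 + 3×366 = 4748 days.
February 1840: 29 − 28 = 1 day remains (1840 is a leap year, so February has 29 days).
Then 11 full months totalling 337 days.
February 1–10, 1841: 10 days (1841 is not a leap year).
Residual: 348 days.
Total: 5096 days.

5096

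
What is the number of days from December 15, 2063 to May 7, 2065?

December 2063: 31 − 15 = 16 days remain.
Then 16 full months totalling 486 days.
May 1–7, 2065: 7 days.
Total: 16 + 486 + 7 = 509 days.

509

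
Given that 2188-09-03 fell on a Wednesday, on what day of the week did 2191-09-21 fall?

Wednesday

September 3, 2188 → September 3, 2189: 365 days.
September 3, 2189 → September 3, 2190: 365 days.
September 3, 2190 → September 3, 2191: 365 days.
Within September 2191: 21 − 3 = 18 days.
Total: 1113 days.
1113 is a multiple of 7, so 2191-09-21 falls on the same weekday: Wednesday.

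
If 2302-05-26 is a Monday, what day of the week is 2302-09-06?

May 2302: 31 − 26 = 5 days remain.
Then June (30), July (31), August (31): 30 + 31 + 31 = 92 days.
September 1–6, 2302: 6 days.
Total: 5 + 92 + 6 = 103 days.
103 mod 7 = 5, so 5 days after Monday is Saturday.

Saturday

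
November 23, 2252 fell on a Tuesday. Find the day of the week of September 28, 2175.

Count forward from the earlier date (September 28, 2175) to the later (November 23, 2252):
From September 28, 2175 to September 28, 2252: 77 years, of which 19 contain a Feb 29 — 58×365 + 19×366 = 28124 days.
(2200 is not a leap year (divisible by 100 but not 400).)
September 2252: 30 − 28 = 2 days remain.
Then October (31): 31 days.
November 1–23, 2252: 23 days.
Residual: 56 days.
Total: 28180 days.
28180 mod 7 = 5, so 5 days before Tuesday is Thursday.

Thursday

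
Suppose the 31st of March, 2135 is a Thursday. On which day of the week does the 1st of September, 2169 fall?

Friday

Day-of-year of March 31, 2135: 90.
Day-of-year of September 1, 2169: 244.
2135 has 365 days, so 365 − 90 = 275 days remain in 2135.
Full years 2136–2168: 24 common + 9 leap = 24×365 + 9×366 = 12054 days.
Total: 275 + 12054 + 244 = 12573 days.
12573 mod 7 = 1, so 1 day after Thursday is Friday.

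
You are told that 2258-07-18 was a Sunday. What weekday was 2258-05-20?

Thursday

Count forward from the earlier date (May 20, 2258) to the later (July 18, 2258):
May 2258: 31 − 20 = 11 days remain.
Then June (30): 30 days.
July 1–18, 2258: 18 days.
Total: 11 + 30 + 18 = 59 days.
59 mod 7 = 3, so 3 days before Sunday is Thursday.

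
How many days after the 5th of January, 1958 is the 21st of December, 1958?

350

January 1958: 31 − 5 = 26 days remain.
Then 10 full months totalling 303 days.
December 1–21, 1958: 21 days.
Total: 26 + 303 + 21 = 350 days.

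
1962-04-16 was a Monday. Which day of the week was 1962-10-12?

April 1962: 30 − 16 = 14 days remain.
Then May (31), June (30), July (31), August (31), September (30): 31 + 30 + 31 + 31 + 30 = 153 days.
October 1–12, 1962: 12 days.
Total: 14 + 153 + 12 = 179 days.
179 mod 7 = 4, so 4 days after Monday is Friday.

Friday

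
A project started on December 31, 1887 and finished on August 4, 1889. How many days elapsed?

582

December 1887: 31 − 31 = 0 days remain.
Then 19 full months totalling 578 days.
August 1–4, 1889: 4 days.
Total: 0 + 578 + 4 = 582 days.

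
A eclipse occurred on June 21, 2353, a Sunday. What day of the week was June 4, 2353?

Thursday

Count forward from the earlier date (June 4, 2353) to the later (June 21, 2353):
Within June 2353: 21 − 4 = 17 days.
17 mod 7 = 3, so 3 days before Sunday is Thursday.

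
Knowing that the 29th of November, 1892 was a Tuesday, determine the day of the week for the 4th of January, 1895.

Day-of-year of November 29, 1892: 334.
Day-of-year of January 4, 1895: 4.
1892 has 366 days, so 366 − 334 = 32 days remain in 1892.
Full years: 1893: 365; 1894: 365. Sum = 730.
Total: 32 + 730 + 4 = 766 days.
766 mod 7 = 3, so 3 days after Tuesday is Friday.

Friday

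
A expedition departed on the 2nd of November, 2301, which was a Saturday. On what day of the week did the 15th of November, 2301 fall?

Friday

Within November 2301: 15 − 2 = 13 days.
13 mod 7 = 6, so 6 days after Saturday is Friday.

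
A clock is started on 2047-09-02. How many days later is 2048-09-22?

September 2, 2047 → September 2, 2048: 366 days (2048 is a leap year).
Within September 2048: 22 − 2 = 20 days.
Total: 386 days.

386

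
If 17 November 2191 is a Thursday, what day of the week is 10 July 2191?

Count forward from the earlier date (July 10, 2191) to the later (November 17, 2191):
July 2191: 31 − 10 = 21 days remain.
Then August (31), September (30), October (31): 31 + 30 + 31 = 92 days.
November 1–17, 2191: 17 days.
Total: 21 + 92 + 17 = 130 days.
130 mod 7 = 4, so 4 days before Thursday is Sunday.

Sunday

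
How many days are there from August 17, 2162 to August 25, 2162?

Within August 2162: 25 − 17 = 8 days.

8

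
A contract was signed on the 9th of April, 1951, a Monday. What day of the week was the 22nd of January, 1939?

Count forward from the earlier date (January 22, 1939) to the later (April 9, 1951):
From January 22, 1939 to January 22, 1951: 12 years, of which 3 contain a Feb 29 — 9×365 + 3×366 = 4383 days.
January 1951: 31 − 22 = 9 days remain.
Then February 1951 (28), March (31): 28 + 31 = 59 days.
April 1–9, 1951: 9 days.
Residual: 77 days.
Total: 4460 days.
4460 mod 7 = 1, so 1 day before Monday is Sunday.

Sunday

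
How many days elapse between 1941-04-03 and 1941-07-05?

April 1941: 30 − 3 = 27 days remain.
Then May (31), June (30): 31 + 30 = 61 days.
July 1–5, 1941: 5 days.
Total: 27 + 61 + 5 = 93 days.

93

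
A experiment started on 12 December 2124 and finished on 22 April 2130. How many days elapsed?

1957

December 12, 2124 → December 12, 2125: 365 days.
December 12, 2125 → December 12, 2126: 365 days.
December 12, 2126 → December 12, 2127: 365 days.
December 12, 2127 → December 12, 2128: 366 days (2128 is a leap year).
December 12, 2128 → December 12, 2129: 365 days.
December 2129: 31 − 12 = 19 days remain.
Then January (31), February 2130 (28), March (31): 31 + 28 + 31 = 90 days.
April 1–22, 2130: 22 days.
Residual: 131 days.
Total: 1957 days.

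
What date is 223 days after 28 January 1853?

8 September 1853

Count 223 days after January 28, 1853:
January 1853: 31 − 28 = 3 days remain.
Then February 1853 (28), March (31), April (30), May (31), June (30), July (31), August (31): 28 + 31 + 30 + 31 + 30 + 31 + 31 = 212 days.
September 1–8, 1853: 8 days.
Total: 3 + 212 + 8 = 223 days.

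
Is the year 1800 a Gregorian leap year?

1800 is not a leap year (divisible by 100 but not 400).

No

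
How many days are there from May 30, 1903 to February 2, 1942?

14128

From May 30, 1903 to May 30, 1941: 38 years, of which 10 contain a Feb 29 — 28×365 + 10×366 = 13880 days.
May 1941: 31 − 30 = 1 day remains.
Then June (30), July (31), August (31), September (30), October (31), November (30), December (31), January (31): 30 + 31 + 31 + 30 + 31 + 30 + 31 + 31 = 245 days.
February 1–2, 1942: 2 days (1942 is not a leap year).
Residual: 248 days.
Total: 14128 days.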